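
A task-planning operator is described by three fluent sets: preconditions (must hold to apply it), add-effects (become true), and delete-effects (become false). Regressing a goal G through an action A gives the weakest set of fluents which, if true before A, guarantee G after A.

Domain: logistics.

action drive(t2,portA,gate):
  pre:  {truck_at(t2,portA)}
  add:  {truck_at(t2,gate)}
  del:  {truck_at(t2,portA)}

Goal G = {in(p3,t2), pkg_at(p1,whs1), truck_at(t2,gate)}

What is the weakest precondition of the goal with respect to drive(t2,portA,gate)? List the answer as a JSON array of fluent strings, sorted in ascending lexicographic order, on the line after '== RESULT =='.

Compute (G \ add) ∪ pre:
  G ∩ del = {}  (empty — regression defined)
  G \ add = {in(p3,t2), pkg_at(p1,whs1), truck_at(t2,gate)} \ {truck_at(t2,gate)} = {in(p3,t2), pkg_at(p1,whs1)}
  ∪ pre   = {in(p3,t2), pkg_at(p1,whs1)} ∪ {truck_at(t2,portA)}
          = {in(p3,t2), pkg_at(p1,whs1), truck_at(t2,portA)}

== RESULT ==
["in(p3,t2)", "pkg_at(p1,whs1)", "truck_at(t2,portA)"]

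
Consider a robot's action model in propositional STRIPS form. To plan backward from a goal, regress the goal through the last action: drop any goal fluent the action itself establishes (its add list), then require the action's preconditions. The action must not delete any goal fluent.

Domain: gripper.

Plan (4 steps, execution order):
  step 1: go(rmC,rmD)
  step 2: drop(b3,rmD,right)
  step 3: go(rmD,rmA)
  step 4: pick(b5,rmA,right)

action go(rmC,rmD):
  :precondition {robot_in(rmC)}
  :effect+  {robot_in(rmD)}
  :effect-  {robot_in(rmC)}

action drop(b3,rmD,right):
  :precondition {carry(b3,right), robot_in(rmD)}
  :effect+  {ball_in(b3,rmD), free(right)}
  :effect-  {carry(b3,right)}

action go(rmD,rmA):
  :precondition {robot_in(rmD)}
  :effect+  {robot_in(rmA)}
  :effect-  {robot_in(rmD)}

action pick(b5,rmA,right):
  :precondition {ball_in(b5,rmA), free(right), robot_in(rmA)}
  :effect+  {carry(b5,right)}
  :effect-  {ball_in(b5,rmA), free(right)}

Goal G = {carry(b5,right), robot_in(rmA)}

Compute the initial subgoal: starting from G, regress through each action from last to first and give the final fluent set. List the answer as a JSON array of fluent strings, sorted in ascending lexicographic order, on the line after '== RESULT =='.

Regress step by step:
  through step 4 (pick(b5,rmA,right)): drop {carry(b5,right)}, keep {robot_in(rmA)}, require {ball_in(b5,rmA), free(right), robot_in(rmA)}
    → {ball_in(b5,rmA), free(right), robot_in(rmA)}
  through step 3 (go(rmD,rmA)): drop {robot_in(rmA)}, keep {ball_in(b5,rmA), free(right)}, require {robot_in(rmD)}
    → {ball_in(b5,rmA), free(right), robot_in(rmD)}
  through step 2 (drop(b3,rmD,right)): drop {free(right)}, keep {ball_in(b5,rmA), robot_in(rmD)}, require {carry(b3,right), robot_in(rmD)}
    → {ball_in(b5,rmA), carry(b3,right), robot_in(rmD)}
  through step 1 (go(rmC,rmD)): drop {robot_in(rmD)}, keep {ball_in(b5,rmA), carry(b3,right)}, require {robot_in(rmC)}
    → {ball_in(b5,rmA), carry(b3,right), robot_in(rmC)}

== RESULT ==
["ball_in(b5,rmA)", "carry(b3,right)", "robot_in(rmC)"]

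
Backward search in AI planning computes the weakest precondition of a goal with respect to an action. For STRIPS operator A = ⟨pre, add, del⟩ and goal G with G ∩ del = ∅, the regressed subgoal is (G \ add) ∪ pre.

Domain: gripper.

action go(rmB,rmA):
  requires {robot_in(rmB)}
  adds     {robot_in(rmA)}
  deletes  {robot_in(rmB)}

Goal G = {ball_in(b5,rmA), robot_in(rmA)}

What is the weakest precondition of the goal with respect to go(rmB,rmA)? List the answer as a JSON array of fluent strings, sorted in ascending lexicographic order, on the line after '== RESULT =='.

Regress:
  G ∩ del = {}  (empty — regression defined)
  G \ add = {ball_in(b5,rmA), robot_in(rmA)} \ {robot_in(rmA)} = {ball_in(b5,rmA)}
  ∪ pre   = {ball_in(b5,rmA)} ∪ {robot_in(rmB)}
          = {ball_in(b5,rmA), robot_in(rmB)}

== RESULT ==
["ball_in(b5,rmA)", "robot_in(rmB)"]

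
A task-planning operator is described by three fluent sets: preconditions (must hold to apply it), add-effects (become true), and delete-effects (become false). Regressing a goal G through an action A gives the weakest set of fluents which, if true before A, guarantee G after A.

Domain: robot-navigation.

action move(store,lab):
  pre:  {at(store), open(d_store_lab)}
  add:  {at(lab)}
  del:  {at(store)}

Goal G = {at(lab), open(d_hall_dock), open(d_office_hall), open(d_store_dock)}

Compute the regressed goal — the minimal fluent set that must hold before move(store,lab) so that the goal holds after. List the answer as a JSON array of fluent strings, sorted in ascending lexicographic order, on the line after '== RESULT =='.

Regress:
  G ∩ del = {}  (empty — regression defined)
  G \ add = {at(lab), open(d_hall_dock), open(d_office_hall), open(d_store_dock)} \ {at(lab)} = {open(d_hall_dock), open(d_office_hall), open(d_store_dock)}
  ∪ pre   = {open(d_hall_dock), open(d_office_hall), open(d_store_dock)} ∪ {at(store), open(d_store_lab)}
          = {at(store), open(d_hall_dock), open(d_office_hall), open(d_store_dock), open(d_store_lab)}

== RESULT ==
["at(store)", "open(d_hall_dock)", "open(d_office_hall)", "open(d_store_dock)", "open(d_store_lab)"]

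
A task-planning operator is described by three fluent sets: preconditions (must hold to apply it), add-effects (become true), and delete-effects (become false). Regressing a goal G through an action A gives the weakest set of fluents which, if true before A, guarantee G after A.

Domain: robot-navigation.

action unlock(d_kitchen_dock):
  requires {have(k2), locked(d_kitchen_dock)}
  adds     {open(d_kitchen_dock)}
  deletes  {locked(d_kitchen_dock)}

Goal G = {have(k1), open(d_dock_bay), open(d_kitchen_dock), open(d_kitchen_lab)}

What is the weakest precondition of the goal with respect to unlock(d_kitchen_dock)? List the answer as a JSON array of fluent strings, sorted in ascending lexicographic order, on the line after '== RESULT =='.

Regress:
  G ∩ del = {}  (empty — regression defined)
  G \ add = {have(k1), open(d_dock_bay), open(d_kitchen_dock), open(d_kitchen_lab)} \ {open(d_kitchen_dock)} = {have(k1), open(d_dock_bay), open(d_kitchen_lab)}
  ∪ pre   = {have(k1), open(d_dock_bay), open(d_kitchen_lab)} ∪ {have(k2), locked(d_kitchen_dock)}
          = {have(k1), have(k2), locked(d_kitchen_dock), open(d_dock_bay), open(d_kitchen_lab)}

== RESULT ==
["have(k1)", "have(k2)", "locked(d_kitchen_dock)", "open(d_dock_bay)", "open(d_kitchen_lab)"]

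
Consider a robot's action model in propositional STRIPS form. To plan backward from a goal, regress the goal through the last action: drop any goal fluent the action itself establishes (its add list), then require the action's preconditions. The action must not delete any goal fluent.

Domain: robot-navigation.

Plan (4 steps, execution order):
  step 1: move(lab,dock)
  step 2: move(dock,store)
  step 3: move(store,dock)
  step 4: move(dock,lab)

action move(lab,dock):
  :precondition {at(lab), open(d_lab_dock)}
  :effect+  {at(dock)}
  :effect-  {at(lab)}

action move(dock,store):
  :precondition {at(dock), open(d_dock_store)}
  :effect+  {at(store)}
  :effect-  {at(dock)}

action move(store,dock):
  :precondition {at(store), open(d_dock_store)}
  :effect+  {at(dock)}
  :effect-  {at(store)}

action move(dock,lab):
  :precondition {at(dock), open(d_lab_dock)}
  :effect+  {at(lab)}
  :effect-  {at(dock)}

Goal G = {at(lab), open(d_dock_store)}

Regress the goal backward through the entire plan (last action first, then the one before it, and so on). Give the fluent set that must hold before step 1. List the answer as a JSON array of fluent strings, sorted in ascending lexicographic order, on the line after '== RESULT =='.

Regress step by step:
  through step 4 (move(dock,lab)): drop {at(lab)}, keep {open(d_dock_store)}, require {at(dock), open(d_lab_dock)}
    → {at(dock), open(d_dock_store), open(d_lab_dock)}
  through step 3 (move(store,dock)): drop {at(dock)}, keep {open(d_dock_store), open(d_lab_dock)}, require {at(store), open(d_dock_store)}
    → {at(store), open(d_dock_store), open(d_lab_dock)}
  through step 2 (move(dock,store)): drop {at(store)}, keep {open(d_dock_store), open(d_lab_dock)}, require {at(dock), open(d_dock_store)}
    → {at(dock), open(d_dock_store), open(d_lab_dock)}
  through step 1 (move(lab,dock)): drop {at(dock)}, keep {open(d_dock_store), open(d_lab_dock)}, require {at(lab), open(d_lab_dock)}
    → {at(lab), open(d_dock_store), open(d_lab_dock)}

== RESULT ==
["at(lab)", "open(d_dock_store)", "open(d_lab_dock)"]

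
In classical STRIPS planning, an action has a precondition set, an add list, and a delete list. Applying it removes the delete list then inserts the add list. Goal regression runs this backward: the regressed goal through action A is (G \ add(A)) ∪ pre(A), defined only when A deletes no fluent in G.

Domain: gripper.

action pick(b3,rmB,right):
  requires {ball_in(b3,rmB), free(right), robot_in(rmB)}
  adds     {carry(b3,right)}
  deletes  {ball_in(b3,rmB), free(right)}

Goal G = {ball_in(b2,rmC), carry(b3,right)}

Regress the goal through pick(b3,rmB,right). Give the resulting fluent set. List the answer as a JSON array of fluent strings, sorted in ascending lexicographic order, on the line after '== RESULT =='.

Compute (G \ add) ∪ pre:
  G ∩ del = {}  (empty — regression defined)
  G \ add = {ball_in(b2,rmC), carry(b3,right)} \ {carry(b3,right)} = {ball_in(b2,rmC)}
  ∪ pre   = {ball_in(b2,rmC)} ∪ {ball_in(b3,rmB), free(right), robot_in(rmB)}
          = {ball_in(b2,rmC), ball_in(b3,rmB), free(right), robot_in(rmB)}

== RESULT ==
["ball_in(b2,rmC)", "ball_in(b3,rmB)", "free(right)", "robot_in(rmB)"]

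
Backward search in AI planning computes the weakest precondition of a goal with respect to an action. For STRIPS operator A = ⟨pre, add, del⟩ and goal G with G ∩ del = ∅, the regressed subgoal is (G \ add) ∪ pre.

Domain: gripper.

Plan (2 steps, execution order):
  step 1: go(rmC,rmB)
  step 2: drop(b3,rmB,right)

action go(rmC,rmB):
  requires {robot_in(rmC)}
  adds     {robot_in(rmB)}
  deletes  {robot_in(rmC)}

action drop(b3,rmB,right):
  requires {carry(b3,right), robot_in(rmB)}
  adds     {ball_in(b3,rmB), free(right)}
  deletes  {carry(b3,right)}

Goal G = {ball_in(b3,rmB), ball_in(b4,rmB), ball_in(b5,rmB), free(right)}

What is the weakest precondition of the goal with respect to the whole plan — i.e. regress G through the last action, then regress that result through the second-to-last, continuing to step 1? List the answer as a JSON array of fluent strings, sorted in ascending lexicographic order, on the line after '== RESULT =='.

Regress step by step:
  through step 2 (drop(b3,rmB,right)): drop {ball_in(b3,rmB), free(right)}, keep {ball_in(b4,rmB), ball_in(b5,rmB)}, require {carry(b3,right), robot_in(rmB)}
    → {ball_in(b4,rmB), ball_in(b5,rmB), carry(b3,right), robot_in(rmB)}
  through step 1 (go(rmC,rmB)): drop {robot_in(rmB)}, keep {ball_in(b4,rmB), ball_in(b5,rmB), carry(b3,right)}, require {robot_in(rmC)}
    → {ball_in(b4,rmB), ball_in(b5,rmB), carry(b3,right), robot_in(rmC)}

== RESULT ==
["ball_in(b4,rmB)", "ball_in(b5,rmB)", "carry(b3,right)", "robot_in(rmC)"]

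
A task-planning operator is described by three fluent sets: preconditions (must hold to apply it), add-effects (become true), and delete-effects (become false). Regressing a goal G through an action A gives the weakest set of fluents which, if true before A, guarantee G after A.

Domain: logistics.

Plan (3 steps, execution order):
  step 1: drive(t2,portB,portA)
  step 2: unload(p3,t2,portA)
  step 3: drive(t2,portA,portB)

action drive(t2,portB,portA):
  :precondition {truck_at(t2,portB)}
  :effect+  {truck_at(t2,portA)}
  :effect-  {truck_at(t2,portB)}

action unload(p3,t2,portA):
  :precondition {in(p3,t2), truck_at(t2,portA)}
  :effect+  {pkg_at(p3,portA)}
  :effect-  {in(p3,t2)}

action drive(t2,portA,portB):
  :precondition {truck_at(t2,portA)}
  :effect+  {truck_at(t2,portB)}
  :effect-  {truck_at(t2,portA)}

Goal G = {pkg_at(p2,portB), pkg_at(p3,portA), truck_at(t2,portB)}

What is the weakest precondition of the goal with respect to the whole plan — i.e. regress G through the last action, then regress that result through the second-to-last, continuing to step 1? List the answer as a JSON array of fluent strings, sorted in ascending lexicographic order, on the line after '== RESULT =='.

Regress step by step:
  through step 3 (drive(t2,portA,portB)): drop {truck_at(t2,portB)}, keep {pkg_at(p2,portB), pkg_at(p3,portA)}, require {truck_at(t2,portA)}
    → {pkg_at(p2,portB), pkg_at(p3,portA), truck_at(t2,portA)}
  through step 2 (unload(p3,t2,portA)): drop {pkg_at(p3,portA)}, keep {pkg_at(p2,portB), truck_at(t2,portA)}, require {in(p3,t2), truck_at(t2,portA)}
    → {in(p3,t2), pkg_at(p2,portB), truck_at(t2,portA)}
  through step 1 (drive(t2,portB,portA)): drop {truck_at(t2,portA)}, keep {in(p3,t2), pkg_at(p2,portB)}, require {truck_at(t2,portB)}
    → {in(p3,t2), pkg_at(p2,portB), truck_at(t2,portB)}

== RESULT ==
["in(p3,t2)", "pkg_at(p2,portB)", "truck_at(t2,portB)"]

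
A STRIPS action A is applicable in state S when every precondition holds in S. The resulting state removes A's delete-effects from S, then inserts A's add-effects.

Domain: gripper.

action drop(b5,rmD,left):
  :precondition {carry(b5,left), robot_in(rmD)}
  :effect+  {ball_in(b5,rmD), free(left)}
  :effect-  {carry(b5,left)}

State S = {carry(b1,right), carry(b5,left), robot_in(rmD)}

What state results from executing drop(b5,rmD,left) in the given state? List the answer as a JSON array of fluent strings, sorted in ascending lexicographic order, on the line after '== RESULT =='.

Compute (S \ del) ∪ add:
  pre ⊆ S: {carry(b5,left), robot_in(rmD)} ⊆ S  — applicable
  S \ del = {carry(b1,right), robot_in(rmD)}
  ∪ add   = {ball_in(b5,rmD), carry(b1,right), free(left), robot_in(rmD)}

== RESULT ==
["ball_in(b5,rmD)", "carry(b1,right)", "free(left)", "robot_in(rmD)"]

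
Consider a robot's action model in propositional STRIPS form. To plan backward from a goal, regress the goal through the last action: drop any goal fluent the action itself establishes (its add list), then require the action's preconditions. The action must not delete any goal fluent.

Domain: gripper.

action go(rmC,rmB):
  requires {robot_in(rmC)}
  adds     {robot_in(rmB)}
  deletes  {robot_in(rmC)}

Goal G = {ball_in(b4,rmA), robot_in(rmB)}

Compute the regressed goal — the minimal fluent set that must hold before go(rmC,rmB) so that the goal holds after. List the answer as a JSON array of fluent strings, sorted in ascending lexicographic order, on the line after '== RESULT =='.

Compute (G \ add) ∪ pre:
  G ∩ del = {}  (empty — regression defined)
  G \ add = {ball_in(b4,rmA), robot_in(rmB)} \ {robot_in(rmB)} = {ball_in(b4,rmA)}
  ∪ pre   = {ball_in(b4,rmA)} ∪ {robot_in(rmC)}
          = {ball_in(b4,rmA), robot_in(rmC)}

== RESULT ==
["ball_in(b4,rmA)", "robot_in(rmC)"]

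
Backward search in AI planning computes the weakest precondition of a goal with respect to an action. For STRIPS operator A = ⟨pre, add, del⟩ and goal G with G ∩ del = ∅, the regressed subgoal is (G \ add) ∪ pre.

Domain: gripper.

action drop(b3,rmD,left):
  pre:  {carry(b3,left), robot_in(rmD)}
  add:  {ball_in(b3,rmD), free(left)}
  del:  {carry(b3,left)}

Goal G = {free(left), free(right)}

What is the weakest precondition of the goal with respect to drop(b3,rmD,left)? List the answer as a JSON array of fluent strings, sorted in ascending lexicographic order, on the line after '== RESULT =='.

Regress:
  G ∩ del = {}  (empty — regression defined)
  G \ add = {free(left), free(right)} \ {ball_in(b3,rmD), free(left)} = {free(right)}
  ∪ pre   = {free(right)} ∪ {carry(b3,left), robot_in(rmD)}
          = {carry(b3,left), free(right), robot_in(rmD)}

== RESULT ==
["carry(b3,left)", "free(right)", "robot_in(rmD)"]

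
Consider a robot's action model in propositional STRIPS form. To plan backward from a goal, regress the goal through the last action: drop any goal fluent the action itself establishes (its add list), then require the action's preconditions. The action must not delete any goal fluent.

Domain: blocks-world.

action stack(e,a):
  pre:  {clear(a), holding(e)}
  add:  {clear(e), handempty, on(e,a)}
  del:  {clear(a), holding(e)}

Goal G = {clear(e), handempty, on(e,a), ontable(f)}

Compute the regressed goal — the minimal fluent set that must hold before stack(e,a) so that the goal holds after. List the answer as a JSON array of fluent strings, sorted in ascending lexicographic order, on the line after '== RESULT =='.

Regress:
  G ∩ del = {}  (empty — regression defined)
  G \ add = {clear(e), handempty, on(e,a), ontable(f)} \ {clear(e), handempty, on(e,a)} = {ontable(f)}
  ∪ pre   = {ontable(f)} ∪ {clear(a), holding(e)}
          = {clear(a), holding(e), ontable(f)}

== RESULT ==
["clear(a)", "holding(e)", "ontable(f)"]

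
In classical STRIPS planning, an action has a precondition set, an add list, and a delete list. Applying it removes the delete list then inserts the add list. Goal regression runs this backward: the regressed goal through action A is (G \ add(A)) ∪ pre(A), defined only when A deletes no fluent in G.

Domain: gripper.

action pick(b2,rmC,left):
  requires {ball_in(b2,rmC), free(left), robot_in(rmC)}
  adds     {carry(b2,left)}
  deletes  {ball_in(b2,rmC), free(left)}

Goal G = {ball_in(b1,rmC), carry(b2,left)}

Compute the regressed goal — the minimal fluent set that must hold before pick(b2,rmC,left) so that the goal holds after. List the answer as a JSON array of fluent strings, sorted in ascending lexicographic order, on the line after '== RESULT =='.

Compute (G \ add) ∪ pre:
  G ∩ del = {}  (empty — regression defined)
  G \ add = {ball_in(b1,rmC), carry(b2,left)} \ {carry(b2,left)} = {ball_in(b1,rmC)}
  ∪ pre   = {ball_in(b1,rmC)} ∪ {ball_in(b2,rmC), free(left), robot_in(rmC)}
          = {ball_in(b1,rmC), ball_in(b2,rmC), free(left), robot_in(rmC)}

== RESULT ==
["ball_in(b1,rmC)", "ball_in(b2,rmC)", "free(left)", "robot_in(rmC)"]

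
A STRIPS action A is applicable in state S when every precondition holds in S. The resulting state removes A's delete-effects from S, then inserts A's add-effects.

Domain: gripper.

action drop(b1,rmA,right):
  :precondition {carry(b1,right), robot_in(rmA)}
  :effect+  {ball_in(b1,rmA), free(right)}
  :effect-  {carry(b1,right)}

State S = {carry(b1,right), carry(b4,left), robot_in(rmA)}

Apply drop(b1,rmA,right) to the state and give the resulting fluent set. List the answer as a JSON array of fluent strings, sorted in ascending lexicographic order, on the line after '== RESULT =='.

Compute (S \ del) ∪ add:
  pre ⊆ S: {carry(b1,right), robot_in(rmA)} ⊆ S  — applicable
  S \ del = {carry(b4,left), robot_in(rmA)}
  ∪ add   = {ball_in(b1,rmA), carry(b4,left), free(right), robot_in(rmA)}

== RESULT ==
["ball_in(b1,rmA)", "carry(b4,left)", "free(right)", "robot_in(rmA)"]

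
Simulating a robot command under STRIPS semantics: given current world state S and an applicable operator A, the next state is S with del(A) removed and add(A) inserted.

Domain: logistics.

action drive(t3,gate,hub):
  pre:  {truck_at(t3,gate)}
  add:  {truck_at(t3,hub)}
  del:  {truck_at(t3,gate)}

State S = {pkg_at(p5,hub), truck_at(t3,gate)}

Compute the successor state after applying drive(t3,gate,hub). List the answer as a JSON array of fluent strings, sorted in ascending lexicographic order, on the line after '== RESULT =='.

Progress:
  pre ⊆ S: {truck_at(t3,gate)} ⊆ S  — applicable
  S \ del = {pkg_at(p5,hub)}
  ∪ add   = {pkg_at(p5,hub), truck_at(t3,hub)}

== RESULT ==
["pkg_at(p5,hub)", "truck_at(t3,hub)"]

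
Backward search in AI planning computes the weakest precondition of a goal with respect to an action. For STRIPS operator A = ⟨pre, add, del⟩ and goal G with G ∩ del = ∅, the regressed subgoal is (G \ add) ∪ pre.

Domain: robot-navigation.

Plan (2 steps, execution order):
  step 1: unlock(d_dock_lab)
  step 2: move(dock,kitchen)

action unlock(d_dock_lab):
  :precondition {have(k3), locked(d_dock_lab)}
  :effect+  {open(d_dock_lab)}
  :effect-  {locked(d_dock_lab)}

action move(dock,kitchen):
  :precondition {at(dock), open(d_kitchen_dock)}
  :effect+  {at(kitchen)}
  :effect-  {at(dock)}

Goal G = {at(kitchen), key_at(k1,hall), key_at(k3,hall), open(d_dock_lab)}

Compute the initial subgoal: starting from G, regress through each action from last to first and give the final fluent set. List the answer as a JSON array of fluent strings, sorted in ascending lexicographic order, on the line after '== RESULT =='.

Regress step by step:
  through step 2 (move(dock,kitchen)): drop {at(kitchen)}, keep {key_at(k1,hall), key_at(k3,hall), open(d_dock_lab)}, require {at(dock), open(d_kitchen_dock)}
    → {at(dock), key_at(k1,hall), key_at(k3,hall), open(d_dock_lab), open(d_kitchen_dock)}
  through step 1 (unlock(d_dock_lab)): drop {open(d_dock_lab)}, keep {at(dock), key_at(k1,hall), key_at(k3,hall), open(d_kitchen_dock)}, require {have(k3), locked(d_dock_lab)}
    → {at(dock), have(k3), key_at(k1,hall), key_at(k3,hall), locked(d_dock_lab), open(d_kitchen_dock)}

== RESULT ==
["at(dock)", "have(k3)", "key_at(k1,hall)", "key_at(k3,hall)", "locked(d_dock_lab)", "open(d_kitchen_dock)"]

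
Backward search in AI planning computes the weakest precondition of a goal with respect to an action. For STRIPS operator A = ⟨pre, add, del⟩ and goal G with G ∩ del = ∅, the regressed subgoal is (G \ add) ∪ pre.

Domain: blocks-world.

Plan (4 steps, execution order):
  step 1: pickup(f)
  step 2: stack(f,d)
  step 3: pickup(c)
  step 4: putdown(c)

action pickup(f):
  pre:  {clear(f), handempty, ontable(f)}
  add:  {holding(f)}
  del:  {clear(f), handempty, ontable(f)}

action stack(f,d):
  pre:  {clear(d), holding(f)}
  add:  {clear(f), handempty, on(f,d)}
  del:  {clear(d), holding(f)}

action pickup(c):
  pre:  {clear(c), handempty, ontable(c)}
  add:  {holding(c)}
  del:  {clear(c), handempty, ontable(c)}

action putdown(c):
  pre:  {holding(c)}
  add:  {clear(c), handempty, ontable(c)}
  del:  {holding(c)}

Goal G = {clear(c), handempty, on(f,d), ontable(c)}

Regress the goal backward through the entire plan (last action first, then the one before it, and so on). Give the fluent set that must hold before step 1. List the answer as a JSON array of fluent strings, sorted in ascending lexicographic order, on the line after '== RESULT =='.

Regress step by step:
  through step 4 (putdown(c)): drop {clear(c), handempty, ontable(c)}, keep {on(f,d)}, require {holding(c)}
    → {holding(c), on(f,d)}
  through step 3 (pickup(c)): drop {holding(c)}, keep {on(f,d)}, require {clear(c), handempty, ontable(c)}
    → {clear(c), handempty, on(f,d), ontable(c)}
  through step 2 (stack(f,d)): drop {handempty, on(f,d)}, keep {clear(c), ontable(c)}, require {clear(d), holding(f)}
    → {clear(c), clear(d), holding(f), ontable(c)}
  through step 1 (pickup(f)): drop {holding(f)}, keep {clear(c), clear(d), ontable(c)}, require {clear(f), handempty, ontable(f)}
    → {clear(c), clear(d), clear(f), handempty, ontable(c), ontable(f)}

== RESULT ==
["clear(c)", "clear(d)", "clear(f)", "handempty", "ontable(c)", "ontable(f)"]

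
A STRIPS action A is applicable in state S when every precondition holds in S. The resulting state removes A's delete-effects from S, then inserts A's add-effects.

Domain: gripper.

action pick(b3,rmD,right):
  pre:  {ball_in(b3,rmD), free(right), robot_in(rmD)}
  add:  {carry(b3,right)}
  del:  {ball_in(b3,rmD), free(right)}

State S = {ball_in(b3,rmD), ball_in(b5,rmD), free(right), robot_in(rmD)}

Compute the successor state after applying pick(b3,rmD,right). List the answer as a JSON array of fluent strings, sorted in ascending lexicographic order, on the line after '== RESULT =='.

Compute (S \ del) ∪ add:
  pre ⊆ S: {ball_in(b3,rmD), free(right), robot_in(rmD)} ⊆ S  — applicable
  S \ del = {ball_in(b5,rmD), robot_in(rmD)}
  ∪ add   = {ball_in(b5,rmD), carry(b3,right), robot_in(rmD)}

== RESULT ==
["ball_in(b5,rmD)", "carry(b3,right)", "robot_in(rmD)"]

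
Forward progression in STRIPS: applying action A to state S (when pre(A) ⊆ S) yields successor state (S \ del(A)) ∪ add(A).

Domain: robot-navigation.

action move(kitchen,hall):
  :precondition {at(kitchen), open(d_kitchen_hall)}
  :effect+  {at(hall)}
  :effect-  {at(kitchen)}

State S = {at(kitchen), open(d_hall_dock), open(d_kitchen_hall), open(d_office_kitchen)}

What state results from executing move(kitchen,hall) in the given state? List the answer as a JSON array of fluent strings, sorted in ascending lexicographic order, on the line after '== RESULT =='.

Compute (S \ del) ∪ add:
  pre ⊆ S: {at(kitchen), open(d_kitchen_hall)} ⊆ S  — applicable
  S \ del = {open(d_hall_dock), open(d_kitchen_hall), open(d_office_kitchen)}
  ∪ add   = {at(hall), open(d_hall_dock), open(d_kitchen_hall), open(d_office_kitchen)}

== RESULT ==
["at(hall)", "open(d_hall_dock)", "open(d_kitchen_hall)", "open(d_office_kitchen)"]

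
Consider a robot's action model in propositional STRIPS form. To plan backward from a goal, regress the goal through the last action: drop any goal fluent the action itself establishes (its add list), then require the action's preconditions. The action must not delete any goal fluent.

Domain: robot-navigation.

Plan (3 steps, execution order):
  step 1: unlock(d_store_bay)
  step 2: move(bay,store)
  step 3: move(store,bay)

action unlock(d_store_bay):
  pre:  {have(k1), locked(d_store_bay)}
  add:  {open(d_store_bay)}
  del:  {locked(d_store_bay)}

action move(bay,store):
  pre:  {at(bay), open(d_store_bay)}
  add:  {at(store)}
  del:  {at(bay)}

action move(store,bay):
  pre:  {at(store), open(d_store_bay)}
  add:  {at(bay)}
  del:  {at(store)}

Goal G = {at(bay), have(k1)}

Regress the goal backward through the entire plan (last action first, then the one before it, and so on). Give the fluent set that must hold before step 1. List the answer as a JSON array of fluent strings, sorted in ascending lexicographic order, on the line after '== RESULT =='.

Work backward from the goal:
  through step 3 (move(store,bay)): drop {at(bay)}, keep {have(k1)}, require {at(store), open(d_store_bay)}
    → {at(store), have(k1), open(d_store_bay)}
  through step 2 (move(bay,store)): drop {at(store)}, keep {have(k1), open(d_store_bay)}, require {at(bay), open(d_store_bay)}
    → {at(bay), have(k1), open(d_store_bay)}
  through step 1 (unlock(d_store_bay)): drop {open(d_store_bay)}, keep {at(bay), have(k1)}, require {have(k1), locked(d_store_bay)}
    → {at(bay), have(k1), locked(d_store_bay)}

== RESULT ==
["at(bay)", "have(k1)", "locked(d_store_bay)"]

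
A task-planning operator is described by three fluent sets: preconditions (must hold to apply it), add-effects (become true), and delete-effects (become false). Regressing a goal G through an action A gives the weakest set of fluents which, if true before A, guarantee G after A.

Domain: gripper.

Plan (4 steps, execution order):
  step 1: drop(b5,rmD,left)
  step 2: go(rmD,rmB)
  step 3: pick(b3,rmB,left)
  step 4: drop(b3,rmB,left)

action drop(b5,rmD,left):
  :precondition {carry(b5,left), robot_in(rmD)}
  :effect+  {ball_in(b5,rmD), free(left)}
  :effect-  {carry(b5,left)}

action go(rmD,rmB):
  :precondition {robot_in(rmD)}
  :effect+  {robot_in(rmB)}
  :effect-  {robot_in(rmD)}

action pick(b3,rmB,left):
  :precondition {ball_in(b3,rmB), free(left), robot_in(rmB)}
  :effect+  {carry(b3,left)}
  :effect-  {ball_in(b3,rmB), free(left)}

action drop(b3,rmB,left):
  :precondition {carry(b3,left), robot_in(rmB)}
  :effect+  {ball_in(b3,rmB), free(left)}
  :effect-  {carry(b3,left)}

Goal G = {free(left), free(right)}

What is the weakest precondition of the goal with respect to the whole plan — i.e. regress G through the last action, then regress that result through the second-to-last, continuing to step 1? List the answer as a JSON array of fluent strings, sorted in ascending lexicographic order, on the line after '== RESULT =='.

Regress step by step:
  through step 4 (drop(b3,rmB,left)): drop {free(left)}, keep {free(right)}, require {carry(b3,left), robot_in(rmB)}
    → {carry(b3,left), free(right), robot_in(rmB)}
  through step 3 (pick(b3,rmB,left)): drop {carry(b3,left)}, keep {free(right), robot_in(rmB)}, require {ball_in(b3,rmB), free(left), robot_in(rmB)}
    → {ball_in(b3,rmB), free(left), free(right), robot_in(rmB)}
  through step 2 (go(rmD,rmB)): drop {robot_in(rmB)}, keep {ball_in(b3,rmB), free(left), free(right)}, require {robot_in(rmD)}
    → {ball_in(b3,rmB), free(left), free(right), robot_in(rmD)}
  through step 1 (drop(b5,rmD,left)): drop {free(left)}, keep {ball_in(b3,rmB), free(right), robot_in(rmD)}, require {carry(b5,left), robot_in(rmD)}
    → {ball_in(b3,rmB), carry(b5,left), free(right), robot_in(rmD)}

== RESULT ==
["ball_in(b3,rmB)", "carry(b5,left)", "free(right)", "robot_in(rmD)"]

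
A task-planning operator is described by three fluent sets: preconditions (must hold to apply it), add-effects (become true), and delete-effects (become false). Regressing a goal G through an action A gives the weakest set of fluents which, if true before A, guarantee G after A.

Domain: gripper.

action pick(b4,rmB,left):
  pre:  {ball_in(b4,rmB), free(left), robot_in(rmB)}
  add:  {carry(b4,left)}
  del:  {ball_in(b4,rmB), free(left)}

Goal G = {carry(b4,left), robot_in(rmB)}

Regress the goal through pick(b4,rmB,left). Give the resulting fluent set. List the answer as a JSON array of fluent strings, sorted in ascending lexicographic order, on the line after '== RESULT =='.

Regress:
  G ∩ del = {}  (empty — regression defined)
  G \ add = {carry(b4,left), robot_in(rmB)} \ {carry(b4,left)} = {robot_in(rmB)}
  ∪ pre   = {robot_in(rmB)} ∪ {ball_in(b4,rmB), free(left), robot_in(rmB)}
          = {ball_in(b4,rmB), free(left), robot_in(rmB)}

== RESULT ==
["ball_in(b4,rmB)", "free(left)", "robot_in(rmB)"]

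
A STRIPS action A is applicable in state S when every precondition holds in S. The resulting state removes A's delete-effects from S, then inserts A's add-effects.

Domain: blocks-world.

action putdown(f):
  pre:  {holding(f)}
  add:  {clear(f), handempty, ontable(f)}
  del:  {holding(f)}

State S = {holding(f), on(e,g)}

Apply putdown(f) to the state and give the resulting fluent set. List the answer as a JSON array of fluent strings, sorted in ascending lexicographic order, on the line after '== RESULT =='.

Progress:
  pre ⊆ S: {holding(f)} ⊆ S  — applicable
  S \ del = {on(e,g)}
  ∪ add   = {clear(f), handempty, on(e,g), ontable(f)}

== RESULT ==
["clear(f)", "handempty", "on(e,g)", "ontable(f)"]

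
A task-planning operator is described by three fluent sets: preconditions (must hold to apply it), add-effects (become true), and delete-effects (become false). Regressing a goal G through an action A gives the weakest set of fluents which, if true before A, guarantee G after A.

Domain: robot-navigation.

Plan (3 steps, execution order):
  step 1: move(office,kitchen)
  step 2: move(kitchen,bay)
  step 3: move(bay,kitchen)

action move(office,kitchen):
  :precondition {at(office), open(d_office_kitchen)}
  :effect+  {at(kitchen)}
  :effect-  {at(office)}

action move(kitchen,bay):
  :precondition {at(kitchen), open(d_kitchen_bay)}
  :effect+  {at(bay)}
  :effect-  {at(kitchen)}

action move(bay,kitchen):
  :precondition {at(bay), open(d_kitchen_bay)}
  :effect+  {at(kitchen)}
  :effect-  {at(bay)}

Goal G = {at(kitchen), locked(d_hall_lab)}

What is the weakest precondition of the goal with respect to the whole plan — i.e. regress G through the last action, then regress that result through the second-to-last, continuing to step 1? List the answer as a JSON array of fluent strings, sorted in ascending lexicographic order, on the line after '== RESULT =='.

Work backward from the goal:
  through step 3 (move(bay,kitchen)): drop {at(kitchen)}, keep {locked(d_hall_lab)}, require {at(bay), open(d_kitchen_bay)}
    → {at(bay), locked(d_hall_lab), open(d_kitchen_bay)}
  through step 2 (move(kitchen,bay)): drop {at(bay)}, keep {locked(d_hall_lab), open(d_kitchen_bay)}, require {at(kitchen), open(d_kitchen_bay)}
    → {at(kitchen), locked(d_hall_lab), open(d_kitchen_bay)}
  through step 1 (move(office,kitchen)): drop {at(kitchen)}, keep {locked(d_hall_lab), open(d_kitchen_bay)}, require {at(office), open(d_office_kitchen)}
    → {at(office), locked(d_hall_lab), open(d_kitchen_bay), open(d_office_kitchen)}

== RESULT ==
["at(office)", "locked(d_hall_lab)", "open(d_kitchen_bay)", "open(d_office_kitchen)"]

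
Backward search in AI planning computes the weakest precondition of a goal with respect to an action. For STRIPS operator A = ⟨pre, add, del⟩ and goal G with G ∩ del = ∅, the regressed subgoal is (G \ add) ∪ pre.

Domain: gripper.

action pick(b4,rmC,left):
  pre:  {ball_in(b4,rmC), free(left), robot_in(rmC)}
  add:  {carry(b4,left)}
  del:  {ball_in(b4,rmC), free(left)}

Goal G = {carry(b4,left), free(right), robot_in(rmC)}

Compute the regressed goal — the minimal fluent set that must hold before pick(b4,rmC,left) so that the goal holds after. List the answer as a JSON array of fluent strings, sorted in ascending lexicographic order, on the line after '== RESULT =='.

Compute (G \ add) ∪ pre:
  G ∩ del = {}  (empty — regression defined)
  G \ add = {carry(b4,left), free(right), robot_in(rmC)} \ {carry(b4,left)} = {free(right), robot_in(rmC)}
  ∪ pre   = {free(right), robot_in(rmC)} ∪ {ball_in(b4,rmC), free(left), robot_in(rmC)}
          = {ball_in(b4,rmC), free(left), free(right), robot_in(rmC)}

== RESULT ==
["ball_in(b4,rmC)", "free(left)", "free(right)", "robot_in(rmC)"]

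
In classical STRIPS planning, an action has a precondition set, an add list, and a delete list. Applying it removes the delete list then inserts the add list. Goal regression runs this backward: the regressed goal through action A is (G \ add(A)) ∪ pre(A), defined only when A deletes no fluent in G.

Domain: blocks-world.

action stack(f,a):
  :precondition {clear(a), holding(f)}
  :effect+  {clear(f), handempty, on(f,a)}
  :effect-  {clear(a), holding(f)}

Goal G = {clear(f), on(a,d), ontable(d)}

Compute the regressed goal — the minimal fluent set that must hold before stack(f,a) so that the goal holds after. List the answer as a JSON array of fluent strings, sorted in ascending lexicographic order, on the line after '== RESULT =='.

Compute (G \ add) ∪ pre:
  G ∩ del = {}  (empty — regression defined)
  G \ add = {clear(f), on(a,d), ontable(d)} \ {clear(f), handempty, on(f,a)} = {on(a,d), ontable(d)}
  ∪ pre   = {on(a,d), ontable(d)} ∪ {clear(a), holding(f)}
          = {clear(a), holding(f), on(a,d), ontable(d)}

== RESULT ==
["clear(a)", "holding(f)", "on(a,d)", "ontable(d)"]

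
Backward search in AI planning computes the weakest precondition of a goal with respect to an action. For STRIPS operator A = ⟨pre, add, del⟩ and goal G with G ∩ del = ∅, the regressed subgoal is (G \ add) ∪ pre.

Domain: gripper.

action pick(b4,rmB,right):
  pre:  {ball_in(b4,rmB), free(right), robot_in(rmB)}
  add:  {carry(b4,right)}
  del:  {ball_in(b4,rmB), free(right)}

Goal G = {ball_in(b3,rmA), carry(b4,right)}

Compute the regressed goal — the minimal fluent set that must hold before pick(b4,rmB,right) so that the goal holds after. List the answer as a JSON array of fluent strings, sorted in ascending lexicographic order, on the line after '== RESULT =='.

Compute (G \ add) ∪ pre:
  G ∩ del = {}  (empty — regression defined)
  G \ add = {ball_in(b3,rmA), carry(b4,right)} \ {carry(b4,right)} = {ball_in(b3,rmA)}
  ∪ pre   = {ball_in(b3,rmA)} ∪ {ball_in(b4,rmB), free(right), robot_in(rmB)}
          = {ball_in(b3,rmA), ball_in(b4,rmB), free(right), robot_in(rmB)}

== RESULT ==
["ball_in(b3,rmA)", "ball_in(b4,rmB)", "free(right)", "robot_in(rmB)"]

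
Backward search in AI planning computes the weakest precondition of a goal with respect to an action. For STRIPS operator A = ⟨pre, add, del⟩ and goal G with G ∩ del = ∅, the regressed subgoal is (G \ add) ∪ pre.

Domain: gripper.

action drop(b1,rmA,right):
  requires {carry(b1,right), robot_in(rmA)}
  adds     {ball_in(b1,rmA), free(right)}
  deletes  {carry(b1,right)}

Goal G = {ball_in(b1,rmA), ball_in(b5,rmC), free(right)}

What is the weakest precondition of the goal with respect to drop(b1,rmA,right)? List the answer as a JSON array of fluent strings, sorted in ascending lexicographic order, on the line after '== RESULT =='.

Compute (G \ add) ∪ pre:
  G ∩ del = {}  (empty — regression defined)
  G \ add = {ball_in(b1,rmA), ball_in(b5,rmC), free(right)} \ {ball_in(b1,rmA), free(right)} = {ball_in(b5,rmC)}
  ∪ pre   = {ball_in(b5,rmC)} ∪ {carry(b1,right), robot_in(rmA)}
          = {ball_in(b5,rmC), carry(b1,right), robot_in(rmA)}

== RESULT ==
["ball_in(b5,rmC)", "carry(b1,right)", "robot_in(rmA)"]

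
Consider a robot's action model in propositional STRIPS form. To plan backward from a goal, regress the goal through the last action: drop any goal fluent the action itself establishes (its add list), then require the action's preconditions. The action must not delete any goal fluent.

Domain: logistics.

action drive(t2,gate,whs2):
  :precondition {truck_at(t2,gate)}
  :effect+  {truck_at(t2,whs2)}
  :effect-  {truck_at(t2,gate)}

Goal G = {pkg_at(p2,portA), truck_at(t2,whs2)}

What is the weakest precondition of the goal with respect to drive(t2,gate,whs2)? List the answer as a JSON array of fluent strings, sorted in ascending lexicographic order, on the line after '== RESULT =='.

Regress:
  G ∩ del = {}  (empty — regression defined)
  G \ add = {pkg_at(p2,portA), truck_at(t2,whs2)} \ {truck_at(t2,whs2)} = {pkg_at(p2,portA)}
  ∪ pre   = {pkg_at(p2,portA)} ∪ {truck_at(t2,gate)}
          = {pkg_at(p2,portA), truck_at(t2,gate)}

== RESULT ==
["pkg_at(p2,portA)", "truck_at(t2,gate)"]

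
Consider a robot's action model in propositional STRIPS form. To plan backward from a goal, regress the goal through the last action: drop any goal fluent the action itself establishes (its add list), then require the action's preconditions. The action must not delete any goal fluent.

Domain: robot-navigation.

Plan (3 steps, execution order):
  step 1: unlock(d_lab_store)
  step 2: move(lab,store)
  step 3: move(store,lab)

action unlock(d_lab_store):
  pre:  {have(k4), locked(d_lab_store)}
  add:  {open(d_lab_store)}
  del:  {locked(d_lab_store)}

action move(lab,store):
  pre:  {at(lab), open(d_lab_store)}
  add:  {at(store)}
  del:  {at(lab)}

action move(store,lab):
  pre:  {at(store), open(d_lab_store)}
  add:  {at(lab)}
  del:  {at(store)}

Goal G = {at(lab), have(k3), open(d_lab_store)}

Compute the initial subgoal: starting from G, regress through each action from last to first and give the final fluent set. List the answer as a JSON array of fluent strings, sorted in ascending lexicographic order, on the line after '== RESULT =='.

Regress step by step:
  through step 3 (move(store,lab)): drop {at(lab)}, keep {have(k3), open(d_lab_store)}, require {at(store), open(d_lab_store)}
    → {at(store), have(k3), open(d_lab_store)}
  through step 2 (move(lab,store)): drop {at(store)}, keep {have(k3), open(d_lab_store)}, require {at(lab), open(d_lab_store)}
    → {at(lab), have(k3), open(d_lab_store)}
  through step 1 (unlock(d_lab_store)): drop {open(d_lab_store)}, keep {at(lab), have(k3)}, require {have(k4), locked(d_lab_store)}
    → {at(lab), have(k3), have(k4), locked(d_lab_store)}

== RESULT ==
["at(lab)", "have(k3)", "have(k4)", "locked(d_lab_store)"]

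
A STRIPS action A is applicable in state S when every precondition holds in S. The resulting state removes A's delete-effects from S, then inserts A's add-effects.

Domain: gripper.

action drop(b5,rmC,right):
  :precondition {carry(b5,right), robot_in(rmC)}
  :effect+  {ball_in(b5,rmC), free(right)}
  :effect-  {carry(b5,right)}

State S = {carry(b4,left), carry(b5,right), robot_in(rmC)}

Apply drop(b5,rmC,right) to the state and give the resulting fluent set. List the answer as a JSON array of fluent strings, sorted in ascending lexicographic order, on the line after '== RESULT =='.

Progress:
  pre ⊆ S: {carry(b5,right), robot_in(rmC)} ⊆ S  — applicable
  S \ del = {carry(b4,left), robot_in(rmC)}
  ∪ add   = {ball_in(b5,rmC), carry(b4,left), free(right), robot_in(rmC)}

== RESULT ==
["ball_in(b5,rmC)", "carry(b4,left)", "free(right)", "robot_in(rmC)"]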